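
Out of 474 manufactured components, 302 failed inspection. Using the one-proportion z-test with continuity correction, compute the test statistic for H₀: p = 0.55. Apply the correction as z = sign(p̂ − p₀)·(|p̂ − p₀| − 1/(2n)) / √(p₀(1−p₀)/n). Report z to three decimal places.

With x = 302 successes in n = 474, p̂ = 0.63713. p̂ − p₀ = 0.087131.
1/(2n) = 0.001055.
Corrected numerator: |0.087131| − 0.001055 = 0.086076.
Under H₀, SE = √(p₀(1−p₀)/n) = √(0.55·0.45/474) = √0.000522152 = 0.022851.
z = +0.086076/0.022851 = 3.767.

z = 3.767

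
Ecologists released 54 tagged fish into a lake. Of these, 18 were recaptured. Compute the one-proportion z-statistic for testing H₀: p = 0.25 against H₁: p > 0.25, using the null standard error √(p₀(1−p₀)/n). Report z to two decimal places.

Sample proportion p̂ = 18/54 = 0.33333.
Under H₀, SE = √(p₀(1−p₀)/n) = √(0.25·0.75/54) = √0.003472222 = 0.058926.
z = (p̂ − p₀)/SE = (0.33333 − 0.25)/0.058926 = 1.41.

z = 1.41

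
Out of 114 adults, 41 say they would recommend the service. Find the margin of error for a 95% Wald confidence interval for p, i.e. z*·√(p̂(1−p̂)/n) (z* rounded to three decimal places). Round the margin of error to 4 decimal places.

ME = 0.0881

p̂ = 41/114 = 0.35965.
SE(p̂) = √(0.35965·0.64035/114) = 0.044947.
z* = 1.960 at the 95% level.
Margin of error = z*·SE = 1.960 × 0.044947 = 0.0881.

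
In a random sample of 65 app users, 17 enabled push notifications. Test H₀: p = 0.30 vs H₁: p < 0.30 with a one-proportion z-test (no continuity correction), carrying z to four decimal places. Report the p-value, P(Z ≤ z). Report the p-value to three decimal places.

p̂ = 17/65 = 0.26154.
SE₀ = √(0.30·0.70/65) = 0.056840.
z = (p̂ − p₀)/SE = (17/65 − 0.30)/0.056840 ≈ -0.6767.
p-value = P(Z ≤ z) with z = -0.6767 → 0.249.

p-value = 0.249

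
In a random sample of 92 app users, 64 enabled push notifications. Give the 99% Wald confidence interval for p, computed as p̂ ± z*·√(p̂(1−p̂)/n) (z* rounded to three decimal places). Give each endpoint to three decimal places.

p̂ = 64/92 = 0.69565.
SE(p̂) = √(0.69565·0.30435/92) = 0.047972.
The 99% critical value is z* = 2.576.
Margin = 2.576·0.047972 = 0.12358.
So the interval runs from 0.572 to 0.819.

(0.572, 0.819)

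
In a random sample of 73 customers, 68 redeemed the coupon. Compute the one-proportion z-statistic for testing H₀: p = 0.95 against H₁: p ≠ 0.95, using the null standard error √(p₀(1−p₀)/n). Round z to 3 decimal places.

With x = 68 successes in n = 73, p̂ = 0.93151.
Null standard error: √(0.95·0.05/73) = √0.000650685 = 0.025509.
z = (0.93151 − 0.95)/0.025509 = -0.01849/0.025509 = -0.725.

z = -0.725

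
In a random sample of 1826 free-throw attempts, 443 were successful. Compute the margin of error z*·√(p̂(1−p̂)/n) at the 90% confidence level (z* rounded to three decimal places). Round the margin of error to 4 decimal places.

p̂ = 443/1826 = 0.24261.
SE(p̂) = √(0.24261·0.75739/1826) = 0.010031.
z* = 1.645 at the 90% level.
ME = 1.645·0.010031 = 0.0165.

ME = 0.0165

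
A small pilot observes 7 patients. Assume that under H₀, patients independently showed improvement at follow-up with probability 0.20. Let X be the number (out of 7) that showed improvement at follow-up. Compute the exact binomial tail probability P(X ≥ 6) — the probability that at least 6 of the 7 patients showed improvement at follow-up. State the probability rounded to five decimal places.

P = 0.00037

X ~ Binomial(n=7, p=0.20).
P(X ≥ 6) = C(7,6)·0.20^6·0.80^1 + C(7,7)·0.20^7·0.80^0.
= 0.000358 + 0.000013 = 0.00037.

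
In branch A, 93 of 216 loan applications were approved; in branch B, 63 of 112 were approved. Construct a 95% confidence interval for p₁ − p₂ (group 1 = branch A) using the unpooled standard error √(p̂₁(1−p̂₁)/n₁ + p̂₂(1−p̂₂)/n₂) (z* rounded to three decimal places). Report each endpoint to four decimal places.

(-0.2451, -0.0188)

p̂₁ = 93/216 = 0.43056, p̂₂ = 63/112 = 0.56250; p̂₁ − p̂₂ = -0.13194.
Unpooled SE = √(p̂₁(1−p̂₁)/n₁ + p̂₂(1−p̂₂)/n₂) = √(0.001135081 + 0.002197266) = 0.057726.
The 95% critical value is z* = 1.960. Margin = 1.960·0.057726 = 0.11314.
Interval: -0.13194 ± 0.11314 → (-0.2451, -0.0188).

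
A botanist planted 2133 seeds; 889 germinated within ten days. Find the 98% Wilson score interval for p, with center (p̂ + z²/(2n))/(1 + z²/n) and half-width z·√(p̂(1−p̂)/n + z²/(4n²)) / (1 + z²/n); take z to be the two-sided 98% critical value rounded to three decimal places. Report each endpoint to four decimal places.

Here p̂ = 889/2133 = 0.41678 and z = 2.326 (z² = 5.410276).
Denominator 1 + z²/n = 1 + 5.410276/2133 = 1.002536.
Adjusted center: (0.41678 + z²/(2n))/1.002536 = 0.41699.
Radicand: p̂(1−p̂)/n + z²/(4n²) = 0.000113959 + 0.000000297 = 0.000114256.
Half-width = 2.326·√0.000114256/1.002536 = 0.02480.
CI: 0.41699 ± 0.02480 = (0.3922, 0.4418).

(0.3922, 0.4418)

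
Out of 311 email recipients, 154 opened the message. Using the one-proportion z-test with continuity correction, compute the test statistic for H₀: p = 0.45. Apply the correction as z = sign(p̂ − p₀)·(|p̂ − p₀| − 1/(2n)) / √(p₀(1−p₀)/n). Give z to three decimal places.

z = 1.544

The sample proportion is 154/311 = 0.49518. p̂ − p₀ = 0.045177.
1/(2n) = 0.001608.
Corrected numerator: |0.045177| − 0.001608 = 0.043569.
SE₀ = √(0.45·0.55/311) = 0.028210.
z = +0.043569/0.028210 = 1.544.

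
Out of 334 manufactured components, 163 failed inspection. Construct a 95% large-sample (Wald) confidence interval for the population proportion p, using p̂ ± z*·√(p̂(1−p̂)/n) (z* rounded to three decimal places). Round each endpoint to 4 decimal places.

p̂ = 163/334 = 0.48802.
SE = √(p̂(1−p̂)/n) = √(0.249857/334) = 0.027351.
z* = 1.960 at the 95% level.
Margin = 1.960·0.027351 = 0.05361.
So the interval runs from 0.4344 to 0.5416.

(0.4344, 0.5416)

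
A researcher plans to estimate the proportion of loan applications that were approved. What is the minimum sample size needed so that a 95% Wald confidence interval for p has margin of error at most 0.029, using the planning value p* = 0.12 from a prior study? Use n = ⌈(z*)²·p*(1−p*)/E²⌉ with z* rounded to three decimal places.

n = 483

The 95% critical value is z* = 1.960.
p*(1−p*) = 0.1056.
(z*)²·p*(1−p*)/E² = 3.841600·0.1056/0.000841 = 482.370.
Rounding up, n = 483.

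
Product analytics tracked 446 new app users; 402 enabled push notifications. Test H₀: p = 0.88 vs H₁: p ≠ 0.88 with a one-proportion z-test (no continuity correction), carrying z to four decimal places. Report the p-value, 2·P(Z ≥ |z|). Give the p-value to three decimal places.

p-value = 0.165

With x = 402 successes in n = 446, p̂ = 0.90135.
Under H₀, SE = √(p₀(1−p₀)/n) = √(0.88·0.12/446) = √0.000236771 = 0.015387.
z = (p̂ − p₀)/SE = (402/446 − 0.88)/0.015387 ≈ 1.3872.
p-value = 2·P(Z ≥ |z|) with z = 1.3872 → 0.165.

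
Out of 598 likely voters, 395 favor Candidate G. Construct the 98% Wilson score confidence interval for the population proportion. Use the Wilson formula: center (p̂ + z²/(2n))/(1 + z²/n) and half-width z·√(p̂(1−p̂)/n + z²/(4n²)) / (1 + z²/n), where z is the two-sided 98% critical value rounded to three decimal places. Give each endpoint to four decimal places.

(0.6142, 0.7040)

Here p̂ = 395/598 = 0.66054 and z = 2.326 (z² = 5.410276).
1 + z²/n = 1.009047.
Adjusted center: (0.66054 + z²/(2n))/1.009047 = 0.65910.
Radicand: p̂(1−p̂)/n + z²/(4n²) = 0.000374964 + 0.000003782 = 0.000378746.
Half-width = 2.326·√0.000378746/1.009047 = 0.04486.
So the interval runs from 0.6142 to 0.7040.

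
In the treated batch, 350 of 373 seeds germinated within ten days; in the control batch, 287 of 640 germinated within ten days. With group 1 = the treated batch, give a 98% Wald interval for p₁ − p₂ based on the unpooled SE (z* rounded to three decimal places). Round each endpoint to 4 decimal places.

p̂₁ = 0.93834, p̂₂ = 0.44844, so the observed difference is 0.48990.
Unpooled SE = √(p̂₁(1−p̂₁)/n₁ + p̂₂(1−p̂₂)/n₂) = √(0.000155121 + 0.000386471) = 0.023272.
z* = 2.326 at the 98% level. Margin of error = 0.05413.
So the interval runs from 0.4358 to 0.5440.

(0.4358, 0.5440)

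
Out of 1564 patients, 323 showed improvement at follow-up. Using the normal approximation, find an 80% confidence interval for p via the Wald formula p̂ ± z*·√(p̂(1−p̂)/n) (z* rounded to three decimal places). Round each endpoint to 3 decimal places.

With x = 323 successes in n = 1564, p̂ = 0.20652.
SE(p̂) = √(0.20652·0.79348/1564) = 0.010236.
For 80% confidence, z* = 1.282.
Margin = 1.282·0.010236 = 0.01312.
Interval: 0.20652 ± 0.01312 → (0.193, 0.220).

(0.193, 0.220)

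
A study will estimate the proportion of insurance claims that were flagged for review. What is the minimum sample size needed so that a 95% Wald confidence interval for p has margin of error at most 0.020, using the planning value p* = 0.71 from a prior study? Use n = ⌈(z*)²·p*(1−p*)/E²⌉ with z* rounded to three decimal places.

For 95% confidence, z* = 1.960.
p*(1−p*) = 0.2059.
Required n before rounding: 3.841600 × 0.2059 / 0.020² = 1977.464.
⌈1977.464⌉ = 1978.

n = 1978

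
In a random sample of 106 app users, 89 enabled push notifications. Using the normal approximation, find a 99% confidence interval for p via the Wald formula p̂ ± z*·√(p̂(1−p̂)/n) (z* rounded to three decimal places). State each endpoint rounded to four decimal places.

The sample proportion is 89/106 = 0.83962.
SE(p̂) = √(0.83962·0.16038/106) = 0.035642.
z* = 2.576 at the 99% level.
Margin of error: 2.576 × 0.035642 = 0.09181.
CI: 0.83962 ± 0.09181 = (0.7478, 0.9314).

(0.7478, 0.9314)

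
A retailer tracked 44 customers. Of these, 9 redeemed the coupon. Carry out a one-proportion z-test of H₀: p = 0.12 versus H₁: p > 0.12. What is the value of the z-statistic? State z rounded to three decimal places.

With x = 9 successes in n = 44, p̂ = 0.20455.
Null standard error: √(0.12·0.88/44) = √0.002400000 = 0.048990.
z = (0.20455 − 0.12)/0.048990 = 0.08455/0.048990 = 1.726.

z = 1.726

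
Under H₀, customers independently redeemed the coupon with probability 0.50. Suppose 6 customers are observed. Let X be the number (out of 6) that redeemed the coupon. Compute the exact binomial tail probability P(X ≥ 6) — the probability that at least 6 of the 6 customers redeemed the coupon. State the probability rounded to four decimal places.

P = 0.0156

X is binomial with n = 6 and p = 0.50.
P(X ≥ 6) = C(6,6)·0.50^6·0.50^0.
= 0.015625 = 0.0156.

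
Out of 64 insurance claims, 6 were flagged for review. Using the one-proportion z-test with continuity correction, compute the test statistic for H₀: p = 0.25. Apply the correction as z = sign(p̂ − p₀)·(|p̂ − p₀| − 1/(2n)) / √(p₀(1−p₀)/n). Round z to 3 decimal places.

z = -2.742

p̂ = 6/64 = 0.09375. p̂ − p₀ = -0.156250.
Continuity correction 1/(2n) = 1/128 = 0.007812.
Corrected numerator: |-0.156250| − 0.007812 = 0.148438.
Null standard error: √(0.25·0.75/64) = √0.002929688 = 0.054127.
z = −0.148438/0.054127 = -2.742.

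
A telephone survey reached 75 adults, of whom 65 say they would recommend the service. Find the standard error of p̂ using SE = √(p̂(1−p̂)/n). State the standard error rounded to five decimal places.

Sample proportion p̂ = 65/75 = 0.86667.
p̂(1−p̂) = 0.86667·0.13333 = 0.115553.
SE = √(0.115553/75) = 0.03925.

SE = 0.03925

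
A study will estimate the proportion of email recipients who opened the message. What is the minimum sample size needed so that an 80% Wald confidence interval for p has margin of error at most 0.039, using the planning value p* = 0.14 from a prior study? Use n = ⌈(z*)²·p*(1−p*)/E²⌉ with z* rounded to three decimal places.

n = 131

z* = 1.282 at the 80% level.
p*(1−p*) = 0.1204.
(z*)²·p*(1−p*)/E² = 1.643524·0.1204/0.001521 = 130.099.
Rounding up, n = 131.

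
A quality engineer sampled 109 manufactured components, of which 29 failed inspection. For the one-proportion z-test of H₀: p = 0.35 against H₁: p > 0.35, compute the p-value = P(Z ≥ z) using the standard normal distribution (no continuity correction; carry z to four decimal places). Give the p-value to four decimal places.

With x = 29 successes in n = 109, p̂ = 0.26606.
Null standard error: √(0.35·0.65/109) = √0.002087156 = 0.045685.
Test statistic (full precision, shown to 4 dp): z = (29/109 − 0.35)/SE₀ ≈ -1.8375.
p-value = P(Z ≥ z) with z = -1.8375 → 0.9669.

p-value = 0.9669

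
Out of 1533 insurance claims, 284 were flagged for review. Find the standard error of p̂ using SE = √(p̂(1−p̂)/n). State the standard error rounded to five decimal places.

SE = 0.00992

With x = 284 successes in n = 1533, p̂ = 0.18526.
p̂(1−p̂) = 0.150939.
SE = √(0.150939/1533) = 0.00992.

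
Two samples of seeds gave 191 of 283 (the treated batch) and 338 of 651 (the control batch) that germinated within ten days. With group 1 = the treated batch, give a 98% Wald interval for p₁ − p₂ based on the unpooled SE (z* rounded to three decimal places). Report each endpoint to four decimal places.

p̂₁ = 191/283 = 0.67491, p̂₂ = 338/651 = 0.51920; p̂₁ − p̂₂ = 0.15571.
Unpooled SE = √(p̂₁(1−p̂₁)/n₁ + p̂₂(1−p̂₂)/n₂) = √(0.000775286 + 0.000383458) = 0.034040.
The 98% critical value is z* = 2.326. Margin of error = 0.07918.
So the interval runs from 0.0765 to 0.2349.

(0.0765, 0.2349)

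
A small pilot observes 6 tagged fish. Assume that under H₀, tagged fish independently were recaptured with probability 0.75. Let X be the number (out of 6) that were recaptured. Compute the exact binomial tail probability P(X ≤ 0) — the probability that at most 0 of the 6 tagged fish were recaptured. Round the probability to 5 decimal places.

P = 0.00024

X is binomial with n = 6 and p = 0.75.
P(X ≤ 0) = C(6,0)·0.75^0·0.25^6.
= 0.000244 = 0.00024.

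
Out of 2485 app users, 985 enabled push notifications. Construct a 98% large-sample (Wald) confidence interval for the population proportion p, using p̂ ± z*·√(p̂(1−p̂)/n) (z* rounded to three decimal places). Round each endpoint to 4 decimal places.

(0.3736, 0.4192)

Sample proportion p̂ = 985/2485 = 0.39638.
SE(p̂) = √(0.39638·0.60362/2485) = 0.009812.
For 98% confidence, z* = 2.326.
Margin = 2.326·0.009812 = 0.02282.
So the interval runs from 0.3736 to 0.4192.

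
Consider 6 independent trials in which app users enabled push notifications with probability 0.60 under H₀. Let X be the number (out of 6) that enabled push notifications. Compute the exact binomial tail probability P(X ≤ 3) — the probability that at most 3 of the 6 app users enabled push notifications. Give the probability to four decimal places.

P = 0.4557

X is binomial with n = 6 and p = 0.60.
P(X ≤ 3) = C(6,0)·0.60^0·0.40^6 + C(6,1)·0.60^1·0.40^5 + C(6,2)·0.60^2·0.40^4 + C(6,3)·0.60^3·0.40^3.
= 0.004096 + 0.036864 + 0.138240 + 0.276480 = 0.4557.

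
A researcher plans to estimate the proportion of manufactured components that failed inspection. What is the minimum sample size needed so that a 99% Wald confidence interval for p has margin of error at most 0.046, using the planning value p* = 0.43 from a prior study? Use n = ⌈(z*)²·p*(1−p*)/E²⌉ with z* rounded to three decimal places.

n = 769

The 99% critical value is z* = 2.576.
p*(1−p*) = 0.43·0.57 = 0.2451.
Required n before rounding: 6.635776 × 0.2451 / 0.046² = 768.634.
Rounding up, n = 769.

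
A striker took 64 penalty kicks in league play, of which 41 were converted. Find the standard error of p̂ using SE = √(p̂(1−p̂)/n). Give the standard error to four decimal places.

The sample proportion is 41/64 = 0.64062.
p̂(1−p̂) = 0.64062·0.35938 = 0.230226.
Dividing by n and taking the root: √0.003597281 = 0.0600.

SE = 0.0600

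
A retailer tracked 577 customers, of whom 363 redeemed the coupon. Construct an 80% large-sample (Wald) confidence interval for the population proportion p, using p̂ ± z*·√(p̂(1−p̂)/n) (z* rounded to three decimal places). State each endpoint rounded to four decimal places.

(0.6033, 0.6549)

Sample proportion p̂ = 363/577 = 0.62912.
SE(p̂) = √(0.62912·0.37088/577) = 0.020109.
For 80% confidence, z* = 1.282.
Margin = 1.282·0.020109 = 0.02578.
So the interval runs from 0.6033 to 0.6549.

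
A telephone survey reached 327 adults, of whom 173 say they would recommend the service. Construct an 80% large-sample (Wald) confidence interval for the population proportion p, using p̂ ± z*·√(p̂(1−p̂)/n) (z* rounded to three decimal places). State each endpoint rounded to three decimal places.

(0.494, 0.564)

Sample proportion p̂ = 173/327 = 0.52905.
SE(p̂) = √(0.52905·0.47095/327) = 0.027603.
z* = 1.282 at the 80% level.
Margin of error: 1.282 × 0.027603 = 0.03539.
Interval: 0.52905 ± 0.03539 → (0.494, 0.564).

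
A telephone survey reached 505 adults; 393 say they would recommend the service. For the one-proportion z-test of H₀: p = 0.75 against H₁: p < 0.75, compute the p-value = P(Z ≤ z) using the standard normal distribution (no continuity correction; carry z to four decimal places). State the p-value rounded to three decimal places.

p-value = 0.928

The sample proportion is 393/505 = 0.77822.
SE₀ = √(0.75·0.25/505) = 0.019269.
z = (p̂ − p₀)/SE = (393/505 − 0.75)/0.019269 ≈ 1.4644.
From the standard normal, P(Z ≤ z) = 0.928.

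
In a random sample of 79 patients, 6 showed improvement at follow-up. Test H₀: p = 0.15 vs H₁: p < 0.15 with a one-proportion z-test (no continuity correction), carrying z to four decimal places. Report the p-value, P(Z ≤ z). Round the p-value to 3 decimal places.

p̂ = 6/79 = 0.07595.
Under H₀, SE = √(p₀(1−p₀)/n) = √(0.15·0.85/79) = √0.001613924 = 0.040174.
Test statistic (full precision, shown to 4 dp): z = (6/79 − 0.15)/SE₀ ≈ -1.8433.
From the standard normal, P(Z ≤ z) = 0.033.

p-value = 0.033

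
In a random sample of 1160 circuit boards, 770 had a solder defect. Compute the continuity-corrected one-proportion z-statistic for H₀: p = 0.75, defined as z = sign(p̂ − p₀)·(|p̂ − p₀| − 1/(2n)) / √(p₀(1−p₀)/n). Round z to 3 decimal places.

With x = 770 successes in n = 1160, p̂ = 0.66379. p̂ − p₀ = -0.086207.
1/(2n) = 0.000431.
Corrected numerator: |-0.086207| − 0.000431 = 0.085776.
Null standard error: √(0.75·0.25/1160) = √0.000161638 = 0.012714.
z = −0.085776/0.012714 = -6.747.

z = -6.747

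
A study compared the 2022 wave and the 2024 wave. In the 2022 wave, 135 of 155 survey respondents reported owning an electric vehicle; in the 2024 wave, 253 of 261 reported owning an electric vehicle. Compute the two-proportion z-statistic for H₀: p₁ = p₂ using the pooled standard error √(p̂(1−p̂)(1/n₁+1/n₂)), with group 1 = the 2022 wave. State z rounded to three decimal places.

Sample proportions: p̂₁ = 135/155 = 0.87097 and p̂₂ = 253/261 = 0.96935.
Pooling: p̂ = 388/416 = 0.93269.
Pooled SE = √[0.0627774·0.01028303] ≈ 0.025408.
z = (p̂₁ − p̂₂)/SE = (0.87097 − 0.96935)/0.025408 = -0.09838/0.025408 = -3.872.

z = -3.872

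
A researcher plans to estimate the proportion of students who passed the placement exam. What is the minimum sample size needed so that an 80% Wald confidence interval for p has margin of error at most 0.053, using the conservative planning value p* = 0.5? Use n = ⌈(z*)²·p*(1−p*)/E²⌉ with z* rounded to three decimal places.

n = 147

For 80% confidence, z* = 1.282.
p*(1−p*) = 0.50·0.50 = 0.2500.
Required n before rounding: 1.643524 × 0.2500 / 0.053² = 146.273.
⌈146.273⌉ = 147.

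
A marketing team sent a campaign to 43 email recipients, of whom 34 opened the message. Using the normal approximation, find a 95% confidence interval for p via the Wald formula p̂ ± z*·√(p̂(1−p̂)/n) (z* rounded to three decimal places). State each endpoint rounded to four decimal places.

The sample proportion is 34/43 = 0.79070.
SE(p̂) = √(0.79070·0.20930/43) = 0.062038.
The 95% critical value is z* = 1.960.
Margin = 1.960·0.062038 = 0.12159.
CI: 0.79070 ± 0.12159 = (0.6691, 0.9123).

(0.6691, 0.9123)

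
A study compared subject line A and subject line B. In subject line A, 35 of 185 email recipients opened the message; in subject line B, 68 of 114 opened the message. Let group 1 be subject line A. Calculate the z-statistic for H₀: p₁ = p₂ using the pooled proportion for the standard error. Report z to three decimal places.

z = -7.199

p̂₁ = 35/185 = 0.18919, p̂₂ = 68/114 = 0.59649.
Pooling: p̂ = 103/299 = 0.34448.
Pooled SE = √[0.2258140·0.01417734] ≈ 0.056581.
z = (p̂₁ − p̂₂)/SE = (0.18919 − 0.59649)/0.056581 = -0.40730/0.056581 = -7.199.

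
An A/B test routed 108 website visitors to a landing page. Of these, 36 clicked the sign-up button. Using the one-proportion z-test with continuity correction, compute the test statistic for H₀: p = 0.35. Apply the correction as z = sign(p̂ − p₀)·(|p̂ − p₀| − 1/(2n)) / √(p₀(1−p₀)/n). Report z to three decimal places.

With x = 36 successes in n = 108, p̂ = 0.33333. p̂ − p₀ = -0.016667.
Continuity correction 1/(2n) = 1/216 = 0.004630.
Corrected numerator: |-0.016667| − 0.004630 = 0.012037.
Under H₀, SE = √(p₀(1−p₀)/n) = √(0.35·0.65/108) = √0.002106481 = 0.045896.
z = (−)0.012037/0.045896 = -0.262.

z = -0.262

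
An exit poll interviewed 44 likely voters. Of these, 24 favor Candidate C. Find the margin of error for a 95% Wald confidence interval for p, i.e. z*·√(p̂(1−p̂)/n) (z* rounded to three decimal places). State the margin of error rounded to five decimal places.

p̂ = 24/44 = 0.54545.
SE = √(p̂(1−p̂)/n) = √(0.247934/44) = 0.075066.
z* = 1.960 at the 95% level.
ME = 1.960·0.075066 = 0.14713.

ME = 0.14713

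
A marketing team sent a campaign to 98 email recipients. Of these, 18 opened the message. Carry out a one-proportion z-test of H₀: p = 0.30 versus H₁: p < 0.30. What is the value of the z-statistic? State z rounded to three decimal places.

z = -2.513

The sample proportion is 18/98 = 0.18367.
Under H₀, SE = √(p₀(1−p₀)/n) = √(0.30·0.70/98) = √0.002142857 = 0.046291.
z = (0.18367 − 0.30)/0.046291 = -0.11633/0.046291 = -2.513.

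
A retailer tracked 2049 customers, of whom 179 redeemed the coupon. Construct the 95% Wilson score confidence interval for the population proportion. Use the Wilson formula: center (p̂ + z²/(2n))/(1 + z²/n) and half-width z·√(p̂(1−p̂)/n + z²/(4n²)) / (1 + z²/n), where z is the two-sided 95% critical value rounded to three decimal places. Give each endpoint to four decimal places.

p̂ = 179/2049 = 0.08736; z = 1.960, so z² = 3.841600.
Denominator 1 + z²/n = 1 + 3.841600/2049 = 1.001875.
Adjusted center: (0.08736 + z²/(2n))/1.001875 = 0.08813.
Radicand: p̂(1−p̂)/n + z²/(4n²) = 0.000038911 + 0.000000229 = 0.000039140.
Half-width = 1.960·√0.000039140/1.001875 = 0.01224.
So the interval runs from 0.0759 to 0.1004.

(0.0759, 0.1004)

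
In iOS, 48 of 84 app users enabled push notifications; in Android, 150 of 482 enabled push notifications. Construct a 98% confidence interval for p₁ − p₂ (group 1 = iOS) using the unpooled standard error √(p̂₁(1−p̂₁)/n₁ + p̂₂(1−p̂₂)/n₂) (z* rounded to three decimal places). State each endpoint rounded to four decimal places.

(0.1254, 0.3951)

p̂₁ = 0.57143, p̂₂ = 0.31120, so the observed difference is 0.26023.
SE = √(0.002915452 + 0.000444722) = √0.003360174 = 0.057967.
z* = 2.326 at the 98% level. Margin of error = 0.13483.
CI: 0.26023 ± 0.13483 = (0.1254, 0.3951).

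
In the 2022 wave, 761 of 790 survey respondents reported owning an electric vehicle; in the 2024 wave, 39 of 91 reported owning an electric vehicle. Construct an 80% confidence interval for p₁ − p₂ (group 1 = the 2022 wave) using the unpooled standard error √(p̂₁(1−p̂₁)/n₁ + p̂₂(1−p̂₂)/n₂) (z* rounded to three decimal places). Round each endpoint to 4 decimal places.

(0.4677, 0.6018)

p̂₁ = 0.96329, p̂₂ = 0.42857, so the observed difference is 0.53472.
SE = √(0.000044761 + 0.002691186) = √0.002735947 = 0.052306.
The 80% critical value is z* = 1.282. Margin of error = 0.06706.
Interval: 0.53472 ± 0.06706 → (0.4677, 0.6018).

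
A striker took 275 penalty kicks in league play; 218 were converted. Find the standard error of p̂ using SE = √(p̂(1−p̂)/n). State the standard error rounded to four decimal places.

SE = 0.0244

With x = 218 successes in n = 275, p̂ = 0.79273.
p̂(1−p̂) = 0.79273·0.20727 = 0.164309.
SE = √(0.164309/275) = 0.0244.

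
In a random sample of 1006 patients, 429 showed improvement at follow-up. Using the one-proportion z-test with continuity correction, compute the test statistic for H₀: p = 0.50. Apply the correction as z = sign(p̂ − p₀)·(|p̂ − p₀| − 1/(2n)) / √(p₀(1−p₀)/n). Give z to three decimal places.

p̂ = 429/1006 = 0.42644. p̂ − p₀ = -0.073559.
1/(2n) = 0.000497.
Corrected numerator: |-0.073559| − 0.000497 = 0.073062.
Under H₀, SE = √(p₀(1−p₀)/n) = √(0.50·0.50/1006) = √0.000248509 = 0.015764.
z = −0.073062/0.015764 = -4.635.

z = -4.635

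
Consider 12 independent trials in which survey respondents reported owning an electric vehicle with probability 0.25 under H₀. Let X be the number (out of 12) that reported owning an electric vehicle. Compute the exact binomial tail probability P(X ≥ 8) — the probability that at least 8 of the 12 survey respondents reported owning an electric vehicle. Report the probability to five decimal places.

X ~ Binomial(n=12, p=0.25).
P(X ≥ 8) = Σ_{j=8}^{12} C(12,j)·0.25^j·0.75^{12−j}.
= 0.002390 + 0.000354 + 0.000035 + 0.000002 + 0.000000 = 0.00278.

P = 0.00278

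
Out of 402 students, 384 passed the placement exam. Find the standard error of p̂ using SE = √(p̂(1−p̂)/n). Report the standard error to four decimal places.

The sample proportion is 384/402 = 0.95522.
p̂(1−p̂) = 0.95522·0.04478 = 0.042775.
SE = √(0.042775/402) = √0.000106405 = 0.0103.

SE = 0.0103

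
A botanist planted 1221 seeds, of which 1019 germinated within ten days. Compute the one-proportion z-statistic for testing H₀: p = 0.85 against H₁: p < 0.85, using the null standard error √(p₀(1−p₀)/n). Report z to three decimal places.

With x = 1019 successes in n = 1221, p̂ = 0.83456.
Under H₀, SE = √(p₀(1−p₀)/n) = √(0.85·0.15/1221) = √0.000104423 = 0.010219.
Test statistic: z = -0.01544/0.010219 = -1.511.

z = -1.511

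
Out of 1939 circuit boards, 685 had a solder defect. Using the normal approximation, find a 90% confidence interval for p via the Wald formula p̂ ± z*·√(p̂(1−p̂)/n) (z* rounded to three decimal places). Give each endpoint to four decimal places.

With x = 685 successes in n = 1939, p̂ = 0.35327.
SE(p̂) = √(0.35327·0.64673/1939) = 0.010855.
z* = 1.645 at the 90% level.
Margin of error: 1.645 × 0.010855 = 0.01786.
So the interval runs from 0.3354 to 0.3711.

(0.3354, 0.3711)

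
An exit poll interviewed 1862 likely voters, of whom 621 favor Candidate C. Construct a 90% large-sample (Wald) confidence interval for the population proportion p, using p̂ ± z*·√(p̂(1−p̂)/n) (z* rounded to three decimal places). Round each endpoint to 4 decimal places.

(0.3155, 0.3515)

p̂ = 621/1862 = 0.33351.
Standard error of p̂: √(0.222282/1862) = √0.000119378 = 0.010926.
The 90% critical value is z* = 1.645.
Margin of error: 1.645 × 0.010926 = 0.01797.
CI: 0.33351 ± 0.01797 = (0.3155, 0.3515).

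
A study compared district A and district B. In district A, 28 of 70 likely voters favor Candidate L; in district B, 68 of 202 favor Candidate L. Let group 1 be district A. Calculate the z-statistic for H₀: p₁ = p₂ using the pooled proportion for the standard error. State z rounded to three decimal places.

z = 0.956

Sample proportions: p̂₁ = 28/70 = 0.40000 and p̂₂ = 68/202 = 0.33663.
Pooled p̂ = (28+68)/(70+202) = 96/272 = 0.35294.
SE = √[p̂(1−p̂)(1/n₁+1/n₂)] = √[0.35294·0.64706·(1/70+1/202)] ≈ 0.066280.
z = 0.06337/0.066280 = 0.956.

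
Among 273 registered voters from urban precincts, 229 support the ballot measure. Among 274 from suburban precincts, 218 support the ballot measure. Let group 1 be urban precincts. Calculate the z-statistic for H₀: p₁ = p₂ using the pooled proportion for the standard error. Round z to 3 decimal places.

z = 1.307

Sample proportions: p̂₁ = 229/273 = 0.83883 and p̂₂ = 218/274 = 0.79562.
Pooled p̂ = (229+218)/(273+274) = 447/547 = 0.81718.
SE = √[p̂(1−p̂)(1/n₁+1/n₂)] = √[0.81718·0.18282·(1/273+1/274)] ≈ 0.033052.
z = (p̂₁ − p̂₂)/SE = (0.83883 − 0.79562)/0.033052 = 0.04321/0.033052 = 1.307.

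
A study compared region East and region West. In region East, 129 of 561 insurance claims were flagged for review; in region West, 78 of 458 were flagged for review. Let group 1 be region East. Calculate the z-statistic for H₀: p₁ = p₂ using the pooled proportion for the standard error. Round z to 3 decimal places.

Sample proportions: p̂₁ = 129/561 = 0.22995 and p̂₂ = 78/458 = 0.17031.
Pooling: p̂ = 207/1019 = 0.20314.
Pooled SE = √[0.1618743·0.00396594] ≈ 0.025337.
z = (p̂₁ − p̂₂)/SE = (0.22995 − 0.17031)/0.025337 = 0.05964/0.025337 = 2.354.

z = 2.354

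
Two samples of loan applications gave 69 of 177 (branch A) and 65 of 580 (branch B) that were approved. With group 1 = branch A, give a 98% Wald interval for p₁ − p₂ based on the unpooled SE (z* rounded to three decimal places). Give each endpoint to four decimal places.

p̂₁ = 69/177 = 0.38983, p̂₂ = 65/580 = 0.11207; p̂₁ − p̂₂ = 0.27776.
Unpooled SE = √(p̂₁(1−p̂₁)/n₁ + p̂₂(1−p̂₂)/n₂) = √(0.001343857 + 0.000171568) = 0.038928.
The 98% critical value is z* = 2.326. Margin = 2.326·0.038928 = 0.09055.
So the interval runs from 0.1872 to 0.3683.

(0.1872, 0.3683)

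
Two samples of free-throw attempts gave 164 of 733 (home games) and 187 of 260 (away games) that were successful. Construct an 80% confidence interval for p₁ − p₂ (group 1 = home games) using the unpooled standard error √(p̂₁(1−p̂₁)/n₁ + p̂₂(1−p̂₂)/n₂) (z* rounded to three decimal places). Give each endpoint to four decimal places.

p̂₁ = 164/733 = 0.22374, p̂₂ = 187/260 = 0.71923; p̂₁ − p̂₂ = -0.49549.
Unpooled SE = √(p̂₁(1−p̂₁)/n₁ + p̂₂(1−p̂₂)/n₂) = √(0.000236943 + 0.000776684) = 0.031838.
z* = 1.282 at the 80% level. Margin of error = 0.04082.
CI: -0.49549 ± 0.04082 = (-0.5363, -0.4547).

(-0.5363, -0.4547)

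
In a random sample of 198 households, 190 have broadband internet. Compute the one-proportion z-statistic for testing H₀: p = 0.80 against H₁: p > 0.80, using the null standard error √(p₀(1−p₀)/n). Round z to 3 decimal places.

p̂ = 190/198 = 0.95960.
SE₀ = √(0.80·0.20/198) = 0.028427.
Test statistic: z = 0.15960/0.028427 = 5.614.

z = 5.614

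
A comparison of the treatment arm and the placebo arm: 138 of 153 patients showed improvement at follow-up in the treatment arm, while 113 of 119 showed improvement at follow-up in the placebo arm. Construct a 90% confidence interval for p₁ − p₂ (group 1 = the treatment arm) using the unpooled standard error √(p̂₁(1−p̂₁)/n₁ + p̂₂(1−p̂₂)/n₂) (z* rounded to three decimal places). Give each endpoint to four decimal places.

p̂₁ = 138/153 = 0.90196, p̂₂ = 113/119 = 0.94958; p̂₁ − p̂₂ = -0.04762.
SE = √(0.000577958 + 0.000402336) = √0.000980294 = 0.031310.
z* = 1.645 at the 90% level. Margin = 1.645·0.031310 = 0.05150.
Interval: -0.04762 ± 0.05150 → (-0.0991, 0.0039).

(-0.0991, 0.0039)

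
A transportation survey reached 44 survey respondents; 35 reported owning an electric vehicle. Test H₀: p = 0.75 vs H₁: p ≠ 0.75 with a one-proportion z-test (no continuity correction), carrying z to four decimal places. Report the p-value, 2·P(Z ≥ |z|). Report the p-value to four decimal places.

The sample proportion is 35/44 = 0.79545.
Under H₀, SE = √(p₀(1−p₀)/n) = √(0.75·0.25/44) = √0.004261364 = 0.065279.
Test statistic (full precision, shown to 4 dp): z = (35/44 − 0.75)/SE₀ ≈ 0.6963.
From the standard normal, 2·P(Z ≥ |z|) = 0.4862.

p-value = 0.4862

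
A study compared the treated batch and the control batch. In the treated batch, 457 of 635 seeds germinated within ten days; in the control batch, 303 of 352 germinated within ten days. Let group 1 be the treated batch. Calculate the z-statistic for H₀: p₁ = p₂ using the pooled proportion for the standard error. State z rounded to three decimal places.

Sample proportions: p̂₁ = 457/635 = 0.71969 and p̂₂ = 303/352 = 0.86080.
Pooling: p̂ = 760/987 = 0.77001.
Pooled SE = √[0.1770945·0.00441571] ≈ 0.027964.
z = -0.14111/0.027964 = -5.046.

z = -5.046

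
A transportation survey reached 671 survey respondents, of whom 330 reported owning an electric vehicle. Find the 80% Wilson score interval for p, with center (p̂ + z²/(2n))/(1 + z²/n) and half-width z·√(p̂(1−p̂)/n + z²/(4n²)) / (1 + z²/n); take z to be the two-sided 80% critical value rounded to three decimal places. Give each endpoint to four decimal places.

(0.4671, 0.5165)

Here p̂ = 330/671 = 0.49180 and z = 1.282 (z² = 1.643524).
1 + z²/n = 1.002449.
Adjusted center: (0.49180 + z²/(2n))/1.002449 = 0.49182.
Radicand: p̂(1−p̂)/n + z²/(4n²) = 0.000372478 + 0.000000913 = 0.000373391.
Half-width = z·√(radicand)/denom = 1.282·0.019323/1.002449 = 0.02471.
Interval: 0.49182 ± 0.02471 → (0.4671, 0.5165).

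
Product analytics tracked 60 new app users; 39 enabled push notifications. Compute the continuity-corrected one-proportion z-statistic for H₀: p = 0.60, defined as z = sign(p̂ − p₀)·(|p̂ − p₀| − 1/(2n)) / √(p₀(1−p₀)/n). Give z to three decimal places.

The sample proportion is 39/60 = 0.65000. p̂ − p₀ = 0.050000.
Continuity correction 1/(2n) = 1/120 = 0.008333.
Corrected numerator: |0.050000| − 0.008333 = 0.041667.
Null standard error: √(0.60·0.40/60) = √0.004000000 = 0.063246.
z = +0.041667/0.063246 = 0.659.

z = 0.659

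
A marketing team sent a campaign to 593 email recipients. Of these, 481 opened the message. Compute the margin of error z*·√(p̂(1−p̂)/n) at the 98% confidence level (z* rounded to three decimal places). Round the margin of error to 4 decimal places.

ME = 0.0374

p̂ = 481/593 = 0.81113.
SE(p̂) = √(0.81113·0.18887/593) = 0.016073.
The 98% critical value is z* = 2.326.
ME = 2.326·0.016073 = 0.0374.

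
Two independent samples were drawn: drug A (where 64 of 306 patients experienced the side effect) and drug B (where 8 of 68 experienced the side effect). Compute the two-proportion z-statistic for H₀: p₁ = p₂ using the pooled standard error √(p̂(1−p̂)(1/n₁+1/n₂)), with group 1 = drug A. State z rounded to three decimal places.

z = 1.731

p̂₁ = 64/306 = 0.20915, p̂₂ = 8/68 = 0.11765.
Pooled p̂ = (64+8)/(306+68) = 72/374 = 0.19251.
SE = √[p̂(1−p̂)(1/n₁+1/n₂)] = √[0.19251·0.80749·(1/306+1/68)] ≈ 0.052859.
z = (p̂₁ − p̂₂)/SE = (0.20915 − 0.11765)/0.052859 = 0.09150/0.052859 = 1.731.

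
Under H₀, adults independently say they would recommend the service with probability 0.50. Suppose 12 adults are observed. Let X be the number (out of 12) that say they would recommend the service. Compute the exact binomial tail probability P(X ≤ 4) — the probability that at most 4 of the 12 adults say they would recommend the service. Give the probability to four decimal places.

X is binomial with n = 12 and p = 0.50.
P(X ≤ 4) = Σ_{j=0}^{4} C(12,j)·0.50^j·0.50^{12−j}.
= 0.000244 + 0.002930 + 0.016113 + 0.053711 + 0.120850 = 0.1938.

P = 0.1938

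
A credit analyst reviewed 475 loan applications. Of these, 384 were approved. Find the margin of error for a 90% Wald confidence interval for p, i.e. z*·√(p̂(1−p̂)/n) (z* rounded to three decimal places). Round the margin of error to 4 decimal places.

ME = 0.0297

With x = 384 successes in n = 475, p̂ = 0.80842.
SE(p̂) = √(0.80842·0.19158/475) = 0.018057.
The 90% critical value is z* = 1.645.
So ME = 0.0297.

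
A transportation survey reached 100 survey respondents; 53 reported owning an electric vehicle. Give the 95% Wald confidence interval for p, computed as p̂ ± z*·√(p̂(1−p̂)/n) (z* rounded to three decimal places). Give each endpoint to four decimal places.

Sample proportion p̂ = 53/100 = 0.53000.
Standard error of p̂: √(0.249100/100) = √0.002491000 = 0.049910.
z* = 1.960 at the 95% level.
Margin of error: 1.960 × 0.049910 = 0.09782.
CI: 0.53000 ± 0.09782 = (0.4322, 0.6278).

(0.4322, 0.6278)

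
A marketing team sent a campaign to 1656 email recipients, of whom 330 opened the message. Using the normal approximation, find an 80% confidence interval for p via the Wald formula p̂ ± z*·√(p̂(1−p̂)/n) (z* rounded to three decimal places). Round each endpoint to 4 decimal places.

p̂ = 330/1656 = 0.19928.
SE = √(p̂(1−p̂)/n) = √(0.159565/1656) = 0.009816.
z* = 1.282 at the 80% level.
Margin of error: 1.282 × 0.009816 = 0.01258.
CI: 0.19928 ± 0.01258 = (0.1867, 0.2119).

(0.1867, 0.2119)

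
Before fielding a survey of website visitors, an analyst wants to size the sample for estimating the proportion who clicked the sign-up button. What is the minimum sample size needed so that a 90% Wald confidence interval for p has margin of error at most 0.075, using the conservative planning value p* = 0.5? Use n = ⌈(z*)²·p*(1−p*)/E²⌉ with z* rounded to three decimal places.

n = 121

For 90% confidence, z* = 1.645.
p*(1−p*) = 0.2500.
(z*)²·p*(1−p*)/E² = 2.706025·0.2500/0.005625 = 120.268.
Rounding up, n = 121.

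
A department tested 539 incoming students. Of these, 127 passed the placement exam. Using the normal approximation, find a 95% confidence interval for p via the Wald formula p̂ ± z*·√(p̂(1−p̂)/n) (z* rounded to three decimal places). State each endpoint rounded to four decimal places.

With x = 127 successes in n = 539, p̂ = 0.23562.
SE(p̂) = √(0.23562·0.76438/539) = 0.018280.
z* = 1.960 at the 95% level.
Margin of error: 1.960 × 0.018280 = 0.03583.
CI: 0.23562 ± 0.03583 = (0.1998, 0.2714).

(0.1998, 0.2714)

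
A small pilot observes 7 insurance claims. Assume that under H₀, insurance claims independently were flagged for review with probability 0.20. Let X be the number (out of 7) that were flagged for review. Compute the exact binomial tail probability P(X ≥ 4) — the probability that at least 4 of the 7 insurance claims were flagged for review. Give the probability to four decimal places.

X is binomial with n = 7 and p = 0.20.
P(X ≥ 4) = C(7,4)·0.20^4·0.80^3 + C(7,5)·0.20^5·0.80^2 + C(7,6)·0.20^6·0.80^1 + C(7,7)·0.20^7·0.80^0.
= 0.028672 + 0.004301 + 0.000358 + 0.000013 = 0.0333.

P = 0.0333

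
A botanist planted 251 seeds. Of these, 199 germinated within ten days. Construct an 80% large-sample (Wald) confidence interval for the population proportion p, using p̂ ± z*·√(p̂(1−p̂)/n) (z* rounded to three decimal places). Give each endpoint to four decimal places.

With x = 199 successes in n = 251, p̂ = 0.79283.
SE(p̂) = √(0.79283·0.20717/251) = 0.025581.
For 80% confidence, z* = 1.282.
Margin = 1.282·0.025581 = 0.03279.
CI: 0.79283 ± 0.03279 = (0.7600, 0.8256).

(0.7600, 0.8256)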